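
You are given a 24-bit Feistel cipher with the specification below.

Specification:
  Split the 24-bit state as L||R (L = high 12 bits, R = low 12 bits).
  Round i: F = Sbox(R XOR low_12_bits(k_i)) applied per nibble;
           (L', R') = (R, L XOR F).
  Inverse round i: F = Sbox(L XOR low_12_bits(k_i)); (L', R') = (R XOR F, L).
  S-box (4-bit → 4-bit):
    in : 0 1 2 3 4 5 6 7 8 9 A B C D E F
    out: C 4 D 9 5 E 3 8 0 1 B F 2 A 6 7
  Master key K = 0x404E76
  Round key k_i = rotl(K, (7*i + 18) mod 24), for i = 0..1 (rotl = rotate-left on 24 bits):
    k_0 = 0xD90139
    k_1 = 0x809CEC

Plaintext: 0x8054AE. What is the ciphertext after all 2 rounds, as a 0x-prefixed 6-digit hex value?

0x61DFDA

s_0 = plaintext = 0x8054AE
s_1 = Round(s_0, k_0) = 0x4AE61D
s_2 = Round(s_1, k_1) = 0x61DFDA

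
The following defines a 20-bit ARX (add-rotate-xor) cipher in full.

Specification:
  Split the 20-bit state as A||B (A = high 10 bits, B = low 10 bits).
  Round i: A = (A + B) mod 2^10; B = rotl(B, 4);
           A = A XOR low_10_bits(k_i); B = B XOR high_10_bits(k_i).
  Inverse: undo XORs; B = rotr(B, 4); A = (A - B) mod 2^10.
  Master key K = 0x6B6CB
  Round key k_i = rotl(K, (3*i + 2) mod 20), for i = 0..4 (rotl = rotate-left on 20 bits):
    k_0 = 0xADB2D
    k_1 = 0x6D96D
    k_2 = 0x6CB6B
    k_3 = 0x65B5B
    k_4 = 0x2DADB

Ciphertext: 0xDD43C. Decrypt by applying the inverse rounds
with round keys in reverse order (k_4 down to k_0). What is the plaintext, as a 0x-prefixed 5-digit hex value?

s_0 = ciphertext = 0xDD43C
s_1 = InvRound(s_0, k_4) = 0xC9A88
s_2 = InvRound(s_1, k_3) = 0x333B1
s_3 = InvRound(s_2, k_2) = 0xB1CE0
s_4 = InvRound(s_3, k_1) = 0x85595
s_5 = InvRound(s_4, k_0) = 0x118F2

0x118F2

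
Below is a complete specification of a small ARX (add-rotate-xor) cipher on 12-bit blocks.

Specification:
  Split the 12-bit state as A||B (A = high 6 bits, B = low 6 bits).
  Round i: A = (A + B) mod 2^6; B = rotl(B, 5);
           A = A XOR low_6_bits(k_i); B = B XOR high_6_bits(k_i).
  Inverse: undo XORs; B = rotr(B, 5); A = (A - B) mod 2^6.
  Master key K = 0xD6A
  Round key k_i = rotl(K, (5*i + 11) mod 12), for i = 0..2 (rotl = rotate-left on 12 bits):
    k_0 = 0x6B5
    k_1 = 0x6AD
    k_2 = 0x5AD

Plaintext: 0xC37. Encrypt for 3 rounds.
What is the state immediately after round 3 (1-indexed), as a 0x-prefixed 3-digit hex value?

s_0 = plaintext = 0xC37
s_1 = Round(s_0, k_0) = 0x4A1
s_2 = Round(s_1, k_1) = 0x7AA
s_3 = Round(s_2, k_2) = 0x943

0x943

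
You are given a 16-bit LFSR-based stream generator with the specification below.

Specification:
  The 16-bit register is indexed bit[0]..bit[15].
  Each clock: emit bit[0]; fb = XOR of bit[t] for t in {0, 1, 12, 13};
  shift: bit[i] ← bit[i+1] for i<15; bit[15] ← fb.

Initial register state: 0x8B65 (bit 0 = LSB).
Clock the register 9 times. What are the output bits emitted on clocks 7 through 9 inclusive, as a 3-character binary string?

101

reg_0 = 0x8B65
clock 1: out=1, reg = 0xC5B2
clock 2: out=0, reg = 0xE2D9
clock 3: out=1, reg = 0x716C
clock 4: out=0, reg = 0x38B6
clock 5: out=0, reg = 0x9C5B
clock 6: out=1, reg = 0xCE2D
clock 7: out=1, reg = 0xE716
clock 8: out=0, reg = 0x738B
clock 9: out=1, reg = 0x39C5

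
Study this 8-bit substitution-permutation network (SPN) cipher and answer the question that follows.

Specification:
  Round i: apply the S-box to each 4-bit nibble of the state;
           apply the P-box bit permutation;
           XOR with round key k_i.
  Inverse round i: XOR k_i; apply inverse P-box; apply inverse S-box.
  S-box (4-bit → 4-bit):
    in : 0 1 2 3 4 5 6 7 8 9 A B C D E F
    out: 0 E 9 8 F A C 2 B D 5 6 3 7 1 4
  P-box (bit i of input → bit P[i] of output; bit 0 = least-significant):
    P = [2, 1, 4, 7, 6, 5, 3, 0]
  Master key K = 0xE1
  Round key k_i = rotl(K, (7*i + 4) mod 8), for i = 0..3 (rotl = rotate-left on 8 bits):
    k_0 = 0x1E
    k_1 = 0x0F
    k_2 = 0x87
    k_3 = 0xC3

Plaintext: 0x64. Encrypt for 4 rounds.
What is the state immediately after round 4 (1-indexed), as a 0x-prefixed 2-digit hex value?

0x36

s_0 = plaintext = 0x64
s_1 = Round(s_0, k_0) = 0x81
s_2 = Round(s_1, k_1) = 0xFC
s_3 = Round(s_2, k_2) = 0x89
s_4 = Round(s_3, k_3) = 0x36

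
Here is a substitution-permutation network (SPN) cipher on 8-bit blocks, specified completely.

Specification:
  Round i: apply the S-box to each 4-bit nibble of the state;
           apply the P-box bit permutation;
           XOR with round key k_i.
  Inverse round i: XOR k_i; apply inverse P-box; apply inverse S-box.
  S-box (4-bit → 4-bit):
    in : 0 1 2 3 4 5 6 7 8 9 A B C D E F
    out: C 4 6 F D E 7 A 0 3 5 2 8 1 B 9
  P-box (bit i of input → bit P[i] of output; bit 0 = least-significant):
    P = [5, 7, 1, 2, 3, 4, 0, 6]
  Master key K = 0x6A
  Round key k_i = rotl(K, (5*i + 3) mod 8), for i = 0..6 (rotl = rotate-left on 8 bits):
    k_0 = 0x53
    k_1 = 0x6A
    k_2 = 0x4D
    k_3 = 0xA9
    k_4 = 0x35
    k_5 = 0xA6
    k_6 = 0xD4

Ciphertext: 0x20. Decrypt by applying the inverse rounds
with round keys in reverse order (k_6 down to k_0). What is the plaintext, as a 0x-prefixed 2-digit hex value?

s_0 = ciphertext = 0x20
s_1 = InvRound(s_0, k_6) = 0x7E
s_2 = InvRound(s_1, k_5) = 0xEB
s_3 = InvRound(s_2, k_4) = 0xE5
s_4 = InvRound(s_3, k_3) = 0xFC
s_5 = InvRound(s_4, k_2) = 0x29
s_6 = InvRound(s_5, k_1) = 0x01
s_7 = InvRound(s_6, k_0) = 0x71

0x71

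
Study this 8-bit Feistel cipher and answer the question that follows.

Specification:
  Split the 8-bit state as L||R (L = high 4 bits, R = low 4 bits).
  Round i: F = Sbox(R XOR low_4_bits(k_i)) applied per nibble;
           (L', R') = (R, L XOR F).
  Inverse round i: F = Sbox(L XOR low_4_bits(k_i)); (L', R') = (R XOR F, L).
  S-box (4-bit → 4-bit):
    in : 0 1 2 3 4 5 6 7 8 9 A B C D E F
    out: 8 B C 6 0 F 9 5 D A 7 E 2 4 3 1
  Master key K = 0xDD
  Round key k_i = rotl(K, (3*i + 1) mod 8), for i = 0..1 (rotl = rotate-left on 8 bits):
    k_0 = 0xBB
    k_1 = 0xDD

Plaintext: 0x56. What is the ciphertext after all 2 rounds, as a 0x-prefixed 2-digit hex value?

0x14

s_0 = plaintext = 0x56
s_1 = Round(s_0, k_0) = 0x61
s_2 = Round(s_1, k_1) = 0x14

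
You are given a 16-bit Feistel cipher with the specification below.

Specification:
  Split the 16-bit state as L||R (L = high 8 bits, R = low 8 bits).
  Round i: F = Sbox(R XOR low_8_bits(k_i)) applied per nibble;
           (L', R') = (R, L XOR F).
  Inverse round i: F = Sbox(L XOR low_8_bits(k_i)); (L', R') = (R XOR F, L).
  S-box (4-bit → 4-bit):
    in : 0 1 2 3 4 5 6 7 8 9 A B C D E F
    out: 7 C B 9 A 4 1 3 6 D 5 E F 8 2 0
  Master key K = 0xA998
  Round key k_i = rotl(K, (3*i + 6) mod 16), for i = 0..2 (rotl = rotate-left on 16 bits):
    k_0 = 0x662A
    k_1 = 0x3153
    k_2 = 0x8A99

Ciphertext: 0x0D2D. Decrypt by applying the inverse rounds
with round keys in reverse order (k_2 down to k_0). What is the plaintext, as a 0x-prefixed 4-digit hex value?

0xCF57

s_0 = ciphertext = 0x0D2D
s_1 = InvRound(s_0, k_2) = 0xF70D
s_2 = InvRound(s_1, k_1) = 0x57F7
s_3 = InvRound(s_2, k_0) = 0xCF57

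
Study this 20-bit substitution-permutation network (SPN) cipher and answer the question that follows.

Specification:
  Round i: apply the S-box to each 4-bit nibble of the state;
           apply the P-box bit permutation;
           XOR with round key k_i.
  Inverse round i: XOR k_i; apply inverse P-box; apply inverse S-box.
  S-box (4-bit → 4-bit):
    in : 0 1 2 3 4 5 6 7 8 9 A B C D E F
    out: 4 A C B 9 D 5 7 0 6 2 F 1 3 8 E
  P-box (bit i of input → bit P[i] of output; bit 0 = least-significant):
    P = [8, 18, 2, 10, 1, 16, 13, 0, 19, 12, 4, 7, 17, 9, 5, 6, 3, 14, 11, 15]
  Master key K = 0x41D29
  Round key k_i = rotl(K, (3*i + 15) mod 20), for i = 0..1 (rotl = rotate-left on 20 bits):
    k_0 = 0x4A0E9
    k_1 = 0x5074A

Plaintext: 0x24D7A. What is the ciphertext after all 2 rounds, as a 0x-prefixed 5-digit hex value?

0x0C806

s_0 = plaintext = 0x24D7A
s_1 = Round(s_0, k_0) = 0xB18AB
s_2 = Round(s_1, k_1) = 0x0C806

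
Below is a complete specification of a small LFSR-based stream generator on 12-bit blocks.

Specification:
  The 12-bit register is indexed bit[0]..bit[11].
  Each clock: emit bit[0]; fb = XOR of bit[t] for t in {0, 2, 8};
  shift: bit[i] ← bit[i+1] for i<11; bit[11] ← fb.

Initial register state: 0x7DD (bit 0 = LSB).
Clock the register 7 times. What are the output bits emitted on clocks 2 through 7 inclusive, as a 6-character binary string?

reg_0 = 0x7DD
clock 1: out=1, reg = 0xBEE
clock 2: out=0, reg = 0x5F7
clock 3: out=1, reg = 0xAFB
clock 4: out=1, reg = 0xD7D
clock 5: out=1, reg = 0xEBE
clock 6: out=0, reg = 0xF5F
clock 7: out=1, reg = 0xFAF

011101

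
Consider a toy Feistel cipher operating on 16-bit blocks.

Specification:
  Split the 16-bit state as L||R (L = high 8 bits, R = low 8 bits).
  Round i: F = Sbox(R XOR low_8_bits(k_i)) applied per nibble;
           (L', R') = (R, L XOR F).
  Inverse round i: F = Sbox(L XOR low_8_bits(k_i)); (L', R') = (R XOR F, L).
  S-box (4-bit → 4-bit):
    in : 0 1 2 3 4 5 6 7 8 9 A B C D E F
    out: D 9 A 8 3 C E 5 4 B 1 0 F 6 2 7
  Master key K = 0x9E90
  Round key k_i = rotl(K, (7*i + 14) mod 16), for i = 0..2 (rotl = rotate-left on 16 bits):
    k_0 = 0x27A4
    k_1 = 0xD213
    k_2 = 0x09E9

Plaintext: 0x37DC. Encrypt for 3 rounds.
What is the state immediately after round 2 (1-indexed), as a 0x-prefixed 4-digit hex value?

s_0 = plaintext = 0x37DC
s_1 = Round(s_0, k_0) = 0xDC63
s_2 = Round(s_1, k_1) = 0x6381
s_3 = Round(s_2, k_2) = 0x8187

0x6381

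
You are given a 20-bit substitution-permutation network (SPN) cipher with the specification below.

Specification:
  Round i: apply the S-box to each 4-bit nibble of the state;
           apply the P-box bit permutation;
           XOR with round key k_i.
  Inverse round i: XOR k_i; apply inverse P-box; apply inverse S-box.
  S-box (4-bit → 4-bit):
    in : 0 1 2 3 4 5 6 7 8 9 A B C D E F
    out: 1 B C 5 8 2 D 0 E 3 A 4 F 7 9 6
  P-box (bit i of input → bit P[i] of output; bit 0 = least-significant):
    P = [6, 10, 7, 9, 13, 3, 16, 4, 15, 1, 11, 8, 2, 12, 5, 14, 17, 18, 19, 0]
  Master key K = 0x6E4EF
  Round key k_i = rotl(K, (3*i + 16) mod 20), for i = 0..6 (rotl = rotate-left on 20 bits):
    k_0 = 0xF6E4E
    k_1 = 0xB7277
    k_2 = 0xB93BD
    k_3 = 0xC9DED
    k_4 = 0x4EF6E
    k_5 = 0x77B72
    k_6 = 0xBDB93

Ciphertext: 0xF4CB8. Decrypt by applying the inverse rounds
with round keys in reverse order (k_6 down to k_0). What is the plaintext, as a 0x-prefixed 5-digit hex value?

0x299C9

s_0 = ciphertext = 0xF4CB8
s_1 = InvRound(s_0, k_6) = 0xAF15A
s_2 = InvRound(s_1, k_5) = 0xFB3F4
s_3 = InvRound(s_2, k_4) = 0x3AF8F
s_4 = InvRound(s_3, k_3) = 0xDF53E
s_5 = InvRound(s_4, k_2) = 0x14508
s_6 = InvRound(s_5, k_1) = 0x6DA11
s_7 = InvRound(s_6, k_0) = 0x299C9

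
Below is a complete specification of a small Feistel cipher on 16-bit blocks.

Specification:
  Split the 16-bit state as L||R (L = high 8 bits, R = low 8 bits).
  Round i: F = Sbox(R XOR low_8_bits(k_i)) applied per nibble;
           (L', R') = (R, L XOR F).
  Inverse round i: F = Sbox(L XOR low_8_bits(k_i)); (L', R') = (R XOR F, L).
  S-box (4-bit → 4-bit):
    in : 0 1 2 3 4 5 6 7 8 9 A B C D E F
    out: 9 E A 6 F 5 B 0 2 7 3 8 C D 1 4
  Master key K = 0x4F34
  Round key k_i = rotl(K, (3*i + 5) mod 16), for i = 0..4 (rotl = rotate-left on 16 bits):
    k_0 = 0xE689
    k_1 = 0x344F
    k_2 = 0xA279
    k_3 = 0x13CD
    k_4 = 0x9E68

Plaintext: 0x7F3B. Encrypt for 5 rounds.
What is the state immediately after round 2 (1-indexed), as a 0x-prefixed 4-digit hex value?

0xF5B8

s_0 = plaintext = 0x7F3B
s_1 = Round(s_0, k_0) = 0x3BF5
s_2 = Round(s_1, k_1) = 0xF5B8
s_3 = Round(s_2, k_2) = 0xB83B
s_4 = Round(s_3, k_3) = 0x3BF3
s_5 = Round(s_4, k_4) = 0xF343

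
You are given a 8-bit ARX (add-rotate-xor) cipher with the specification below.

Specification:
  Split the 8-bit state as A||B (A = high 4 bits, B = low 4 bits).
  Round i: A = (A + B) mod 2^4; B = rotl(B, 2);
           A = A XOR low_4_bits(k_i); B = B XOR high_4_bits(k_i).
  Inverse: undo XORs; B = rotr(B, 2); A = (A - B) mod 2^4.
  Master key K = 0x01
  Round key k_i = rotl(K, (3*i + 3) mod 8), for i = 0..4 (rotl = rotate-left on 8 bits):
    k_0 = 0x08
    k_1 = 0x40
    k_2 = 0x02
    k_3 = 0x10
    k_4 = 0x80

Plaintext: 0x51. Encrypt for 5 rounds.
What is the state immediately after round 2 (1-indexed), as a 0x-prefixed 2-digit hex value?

s_0 = plaintext = 0x51
s_1 = Round(s_0, k_0) = 0xE4
s_2 = Round(s_1, k_1) = 0x25
s_3 = Round(s_2, k_2) = 0x55
s_4 = Round(s_3, k_3) = 0xA4
s_5 = Round(s_4, k_4) = 0xE9

0x25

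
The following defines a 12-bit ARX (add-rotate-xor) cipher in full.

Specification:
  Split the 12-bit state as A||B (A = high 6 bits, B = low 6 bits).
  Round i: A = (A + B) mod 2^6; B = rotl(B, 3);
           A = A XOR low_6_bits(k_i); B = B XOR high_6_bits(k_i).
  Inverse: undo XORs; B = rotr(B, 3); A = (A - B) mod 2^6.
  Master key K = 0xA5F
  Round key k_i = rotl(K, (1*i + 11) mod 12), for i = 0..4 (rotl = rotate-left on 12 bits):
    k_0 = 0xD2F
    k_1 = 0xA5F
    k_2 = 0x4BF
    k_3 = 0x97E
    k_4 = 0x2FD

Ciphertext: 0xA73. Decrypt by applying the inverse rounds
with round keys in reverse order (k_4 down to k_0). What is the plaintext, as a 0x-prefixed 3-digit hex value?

0x33F

s_0 = ciphertext = 0xA73
s_1 = InvRound(s_0, k_4) = 0x347
s_2 = InvRound(s_1, k_3) = 0x7D4
s_3 = InvRound(s_2, k_2) = 0xC30
s_4 = InvRound(s_3, k_1) = 0x90B
s_5 = InvRound(s_4, k_0) = 0x33F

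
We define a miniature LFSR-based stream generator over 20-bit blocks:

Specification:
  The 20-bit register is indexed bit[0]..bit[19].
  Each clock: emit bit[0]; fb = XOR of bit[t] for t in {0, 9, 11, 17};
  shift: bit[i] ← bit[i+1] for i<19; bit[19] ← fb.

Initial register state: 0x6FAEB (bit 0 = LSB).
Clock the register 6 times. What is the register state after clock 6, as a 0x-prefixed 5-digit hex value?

0x69BEB

reg_0 = 0x6FAEB
clock 1: out=1, reg = 0x37D75
clock 2: out=1, reg = 0x9BEBA
clock 3: out=0, reg = 0x4DF5D
clock 4: out=1, reg = 0xA6FAE
clock 5: out=0, reg = 0xD37D7
clock 6: out=1, reg = 0x69BEB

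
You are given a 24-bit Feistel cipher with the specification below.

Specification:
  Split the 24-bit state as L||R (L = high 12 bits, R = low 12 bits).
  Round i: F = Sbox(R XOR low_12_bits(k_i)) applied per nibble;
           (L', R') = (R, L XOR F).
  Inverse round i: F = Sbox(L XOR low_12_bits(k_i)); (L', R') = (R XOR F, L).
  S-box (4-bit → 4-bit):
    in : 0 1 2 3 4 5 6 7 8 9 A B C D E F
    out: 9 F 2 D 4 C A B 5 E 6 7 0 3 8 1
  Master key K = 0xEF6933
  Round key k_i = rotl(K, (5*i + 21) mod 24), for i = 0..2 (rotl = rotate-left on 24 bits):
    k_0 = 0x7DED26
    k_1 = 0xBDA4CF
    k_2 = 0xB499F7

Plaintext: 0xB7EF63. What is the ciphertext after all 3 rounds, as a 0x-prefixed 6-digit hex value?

s_0 = plaintext = 0xB7EF63
s_1 = Round(s_0, k_0) = 0xF63932
s_2 = Round(s_1, k_1) = 0x932C70
s_3 = Round(s_2, k_2) = 0xC70569

0xC70569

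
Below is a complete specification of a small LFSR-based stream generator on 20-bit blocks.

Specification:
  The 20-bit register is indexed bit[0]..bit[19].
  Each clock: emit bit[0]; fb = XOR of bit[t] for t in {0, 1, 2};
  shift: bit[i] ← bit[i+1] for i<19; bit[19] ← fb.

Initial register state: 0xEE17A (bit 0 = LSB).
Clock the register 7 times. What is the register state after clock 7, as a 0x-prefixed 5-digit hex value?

reg_0 = 0xEE17A
clock 1: out=0, reg = 0xF70BD
clock 2: out=1, reg = 0x7B85E
clock 3: out=0, reg = 0x3DC2F
clock 4: out=1, reg = 0x9EE17
clock 5: out=1, reg = 0xCF70B
clock 6: out=1, reg = 0x67B85
clock 7: out=1, reg = 0x33DC2

0x33DC2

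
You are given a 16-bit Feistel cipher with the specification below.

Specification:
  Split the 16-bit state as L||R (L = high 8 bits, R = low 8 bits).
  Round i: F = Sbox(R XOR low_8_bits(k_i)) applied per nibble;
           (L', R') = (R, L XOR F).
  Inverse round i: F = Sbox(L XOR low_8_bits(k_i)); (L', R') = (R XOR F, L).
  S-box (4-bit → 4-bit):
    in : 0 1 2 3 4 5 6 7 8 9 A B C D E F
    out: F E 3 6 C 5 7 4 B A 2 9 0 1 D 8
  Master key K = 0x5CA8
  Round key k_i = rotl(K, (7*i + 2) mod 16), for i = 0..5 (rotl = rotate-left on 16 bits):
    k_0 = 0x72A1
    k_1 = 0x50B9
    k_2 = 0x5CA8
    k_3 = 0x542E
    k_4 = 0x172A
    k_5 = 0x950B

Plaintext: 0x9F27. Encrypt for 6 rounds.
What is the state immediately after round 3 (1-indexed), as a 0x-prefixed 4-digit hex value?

0x8916

s_0 = plaintext = 0x9F27
s_1 = Round(s_0, k_0) = 0x2728
s_2 = Round(s_1, k_1) = 0x2889
s_3 = Round(s_2, k_2) = 0x8916
s_4 = Round(s_3, k_3) = 0x16E2
s_5 = Round(s_4, k_4) = 0xE21D
s_6 = Round(s_5, k_5) = 0x1D05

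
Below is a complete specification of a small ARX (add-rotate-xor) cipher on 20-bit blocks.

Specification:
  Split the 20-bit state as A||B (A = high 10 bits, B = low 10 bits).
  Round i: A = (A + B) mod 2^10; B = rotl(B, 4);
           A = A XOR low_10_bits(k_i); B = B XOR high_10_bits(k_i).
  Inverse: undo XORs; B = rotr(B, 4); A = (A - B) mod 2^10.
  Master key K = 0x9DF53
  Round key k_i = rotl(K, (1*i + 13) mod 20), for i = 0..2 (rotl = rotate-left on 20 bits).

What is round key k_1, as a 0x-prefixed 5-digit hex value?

0x4E77D

K = 0x9DF53
k_0 = rotl(K, (1*0+13) mod 20) = rotl(K, 13) = 0xA73BE
k_1 = rotl(K, (1*1+13) mod 20) = rotl(K, 14) = 0x4E77D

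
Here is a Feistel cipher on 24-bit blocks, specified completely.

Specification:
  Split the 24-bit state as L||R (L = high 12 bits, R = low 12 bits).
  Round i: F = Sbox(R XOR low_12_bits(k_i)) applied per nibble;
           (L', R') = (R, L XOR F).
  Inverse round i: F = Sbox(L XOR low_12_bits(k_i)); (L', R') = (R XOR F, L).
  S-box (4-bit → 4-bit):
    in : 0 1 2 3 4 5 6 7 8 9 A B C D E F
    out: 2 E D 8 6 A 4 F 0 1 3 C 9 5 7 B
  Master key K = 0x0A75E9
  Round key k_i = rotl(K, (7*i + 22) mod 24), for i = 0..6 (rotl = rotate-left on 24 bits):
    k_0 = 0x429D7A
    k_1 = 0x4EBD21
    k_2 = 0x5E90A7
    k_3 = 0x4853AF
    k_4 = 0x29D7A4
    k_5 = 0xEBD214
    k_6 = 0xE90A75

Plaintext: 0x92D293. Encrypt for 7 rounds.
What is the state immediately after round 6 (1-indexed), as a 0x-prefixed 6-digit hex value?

0xACDB72

s_0 = plaintext = 0x92D293
s_1 = Round(s_0, k_0) = 0x29325C
s_2 = Round(s_1, k_1) = 0x25C966
s_3 = Round(s_2, k_2) = 0x9663C2
s_4 = Round(s_3, k_3) = 0x3C2B23
s_5 = Round(s_4, k_4) = 0xB23ACD
s_6 = Round(s_5, k_5) = 0xACDB72
s_7 = Round(s_6, k_6) = 0xB724E2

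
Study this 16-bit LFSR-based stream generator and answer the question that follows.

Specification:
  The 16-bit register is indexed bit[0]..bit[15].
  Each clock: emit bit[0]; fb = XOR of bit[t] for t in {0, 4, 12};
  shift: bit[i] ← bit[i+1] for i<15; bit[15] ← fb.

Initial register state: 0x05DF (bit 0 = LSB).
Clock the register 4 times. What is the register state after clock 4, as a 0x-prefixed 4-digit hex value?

reg_0 = 0x05DF
clock 1: out=1, reg = 0x02EF
clock 2: out=1, reg = 0x8177
clock 3: out=1, reg = 0x40BB
clock 4: out=1, reg = 0x205D

0x205D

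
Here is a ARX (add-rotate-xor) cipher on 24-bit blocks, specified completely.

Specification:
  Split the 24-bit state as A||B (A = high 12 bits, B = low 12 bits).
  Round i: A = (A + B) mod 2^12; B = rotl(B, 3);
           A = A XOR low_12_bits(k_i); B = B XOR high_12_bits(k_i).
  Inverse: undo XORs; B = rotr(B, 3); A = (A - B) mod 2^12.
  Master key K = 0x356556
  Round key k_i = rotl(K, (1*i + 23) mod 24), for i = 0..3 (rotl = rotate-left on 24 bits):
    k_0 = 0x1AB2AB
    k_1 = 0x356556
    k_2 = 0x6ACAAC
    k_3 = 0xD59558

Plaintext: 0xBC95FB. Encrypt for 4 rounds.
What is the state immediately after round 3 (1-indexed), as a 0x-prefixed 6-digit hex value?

0xF23064

s_0 = plaintext = 0xBC95FB
s_1 = Round(s_0, k_0) = 0x36FE71
s_2 = Round(s_1, k_1) = 0x4B60D9
s_3 = Round(s_2, k_2) = 0xF23064
s_4 = Round(s_3, k_3) = 0xADFE79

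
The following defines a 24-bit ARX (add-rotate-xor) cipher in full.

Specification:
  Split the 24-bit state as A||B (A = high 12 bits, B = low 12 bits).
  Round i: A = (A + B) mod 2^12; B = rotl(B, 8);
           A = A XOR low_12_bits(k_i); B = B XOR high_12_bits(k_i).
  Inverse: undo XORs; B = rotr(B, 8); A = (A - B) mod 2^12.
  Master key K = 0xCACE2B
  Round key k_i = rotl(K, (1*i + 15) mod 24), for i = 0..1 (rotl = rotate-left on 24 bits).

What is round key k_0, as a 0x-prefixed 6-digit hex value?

K = 0xCACE2B
k_0 = rotl(K, (1*0+15) mod 24) = rotl(K, 15) = 0x15E567

0x15E567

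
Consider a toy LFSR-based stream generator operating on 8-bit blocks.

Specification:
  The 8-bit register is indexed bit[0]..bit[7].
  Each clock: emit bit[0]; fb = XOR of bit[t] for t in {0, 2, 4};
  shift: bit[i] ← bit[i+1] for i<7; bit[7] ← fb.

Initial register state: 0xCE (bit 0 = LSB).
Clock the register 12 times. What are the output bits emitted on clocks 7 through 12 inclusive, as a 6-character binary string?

111000

reg_0 = 0xCE
clock 1: out=0, reg = 0xE7
clock 2: out=1, reg = 0x73
clock 3: out=1, reg = 0x39
clock 4: out=1, reg = 0x1C
clock 5: out=0, reg = 0x0E
clock 6: out=0, reg = 0x87
clock 7: out=1, reg = 0x43
clock 8: out=1, reg = 0xA1
clock 9: out=1, reg = 0xD0
clock 10: out=0, reg = 0xE8
clock 11: out=0, reg = 0x74
clock 12: out=0, reg = 0x3A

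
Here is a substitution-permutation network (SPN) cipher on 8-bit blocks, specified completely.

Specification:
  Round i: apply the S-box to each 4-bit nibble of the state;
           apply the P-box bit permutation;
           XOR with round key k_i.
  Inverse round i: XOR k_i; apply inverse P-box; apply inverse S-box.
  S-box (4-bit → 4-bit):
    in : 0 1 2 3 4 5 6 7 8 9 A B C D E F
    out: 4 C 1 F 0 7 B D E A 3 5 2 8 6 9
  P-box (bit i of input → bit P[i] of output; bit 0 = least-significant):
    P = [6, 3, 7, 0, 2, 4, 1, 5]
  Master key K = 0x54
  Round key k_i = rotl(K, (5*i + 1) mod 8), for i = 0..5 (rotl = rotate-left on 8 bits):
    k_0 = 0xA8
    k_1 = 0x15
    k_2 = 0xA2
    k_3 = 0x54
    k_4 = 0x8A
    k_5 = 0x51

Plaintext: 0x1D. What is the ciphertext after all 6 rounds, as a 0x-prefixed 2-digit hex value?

s_0 = plaintext = 0x1D
s_1 = Round(s_0, k_0) = 0x8B
s_2 = Round(s_1, k_1) = 0xE7
s_3 = Round(s_2, k_2) = 0x71
s_4 = Round(s_3, k_3) = 0xF3
s_5 = Round(s_4, k_4) = 0x67
s_6 = Round(s_5, k_5) = 0xA4

0xA4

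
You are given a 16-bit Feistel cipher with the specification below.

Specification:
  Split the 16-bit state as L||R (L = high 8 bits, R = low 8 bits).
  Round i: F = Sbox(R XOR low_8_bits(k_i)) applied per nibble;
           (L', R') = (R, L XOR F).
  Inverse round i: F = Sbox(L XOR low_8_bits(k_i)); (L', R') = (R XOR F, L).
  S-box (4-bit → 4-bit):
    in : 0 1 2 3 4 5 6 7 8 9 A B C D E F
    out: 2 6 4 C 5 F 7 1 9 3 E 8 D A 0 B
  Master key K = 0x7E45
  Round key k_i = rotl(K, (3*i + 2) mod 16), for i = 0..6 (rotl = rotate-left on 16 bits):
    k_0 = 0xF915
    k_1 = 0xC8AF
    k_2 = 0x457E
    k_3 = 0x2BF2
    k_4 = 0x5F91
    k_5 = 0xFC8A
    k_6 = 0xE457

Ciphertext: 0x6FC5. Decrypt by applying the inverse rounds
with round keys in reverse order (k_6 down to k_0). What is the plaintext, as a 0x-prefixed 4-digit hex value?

s_0 = ciphertext = 0x6FC5
s_1 = InvRound(s_0, k_6) = 0x0C6F
s_2 = InvRound(s_1, k_5) = 0xF80C
s_3 = InvRound(s_2, k_4) = 0x7FF8
s_4 = InvRound(s_3, k_3) = 0x627F
s_5 = InvRound(s_4, k_2) = 0x1262
s_6 = InvRound(s_5, k_1) = 0xE812
s_7 = InvRound(s_6, k_0) = 0xA8E8

0xA8E8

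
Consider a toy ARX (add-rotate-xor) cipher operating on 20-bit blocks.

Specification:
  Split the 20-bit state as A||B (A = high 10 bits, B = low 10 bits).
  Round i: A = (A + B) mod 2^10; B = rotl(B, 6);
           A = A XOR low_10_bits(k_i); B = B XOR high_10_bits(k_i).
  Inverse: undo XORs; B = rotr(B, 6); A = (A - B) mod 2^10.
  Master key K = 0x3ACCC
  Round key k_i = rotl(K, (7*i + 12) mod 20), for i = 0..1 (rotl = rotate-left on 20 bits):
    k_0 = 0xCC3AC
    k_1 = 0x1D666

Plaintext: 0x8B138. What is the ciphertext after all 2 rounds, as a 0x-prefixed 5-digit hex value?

s_0 = plaintext = 0x8B138
s_1 = Round(s_0, k_0) = 0x32123
s_2 = Round(s_1, k_1) = 0xE34A7

0xE34A7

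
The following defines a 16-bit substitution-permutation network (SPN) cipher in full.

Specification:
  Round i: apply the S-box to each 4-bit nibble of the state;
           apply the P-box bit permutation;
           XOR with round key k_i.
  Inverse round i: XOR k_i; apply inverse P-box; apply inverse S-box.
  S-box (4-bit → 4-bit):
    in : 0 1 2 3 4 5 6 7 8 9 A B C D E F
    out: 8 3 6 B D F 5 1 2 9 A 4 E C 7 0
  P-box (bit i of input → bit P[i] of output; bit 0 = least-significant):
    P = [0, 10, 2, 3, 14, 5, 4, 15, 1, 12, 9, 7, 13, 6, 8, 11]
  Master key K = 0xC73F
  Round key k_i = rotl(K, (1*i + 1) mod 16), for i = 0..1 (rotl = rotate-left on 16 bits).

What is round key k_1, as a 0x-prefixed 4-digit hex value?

0x1CFF

K = 0xC73F
k_0 = rotl(K, (1*0+1) mod 16) = rotl(K, 1) = 0x8E7F
k_1 = rotl(K, (1*1+1) mod 16) = rotl(K, 2) = 0x1CFF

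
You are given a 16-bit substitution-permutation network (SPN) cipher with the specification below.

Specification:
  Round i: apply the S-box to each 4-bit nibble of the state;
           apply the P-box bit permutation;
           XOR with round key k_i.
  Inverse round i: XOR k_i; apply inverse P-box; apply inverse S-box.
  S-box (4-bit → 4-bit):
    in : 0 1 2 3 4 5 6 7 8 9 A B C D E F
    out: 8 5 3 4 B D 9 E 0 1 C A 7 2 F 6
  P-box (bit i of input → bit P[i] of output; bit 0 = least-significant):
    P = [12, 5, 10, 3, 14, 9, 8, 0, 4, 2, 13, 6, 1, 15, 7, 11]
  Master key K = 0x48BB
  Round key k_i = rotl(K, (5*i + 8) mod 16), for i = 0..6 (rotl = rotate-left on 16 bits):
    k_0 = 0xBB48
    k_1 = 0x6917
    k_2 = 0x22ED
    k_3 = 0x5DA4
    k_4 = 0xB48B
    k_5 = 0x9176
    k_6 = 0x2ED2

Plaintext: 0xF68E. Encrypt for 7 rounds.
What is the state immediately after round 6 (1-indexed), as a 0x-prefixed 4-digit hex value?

0xCA7F

s_0 = plaintext = 0xF68E
s_1 = Round(s_0, k_0) = 0x2FB0
s_2 = Round(s_1, k_1) = 0xCB18
s_3 = Round(s_2, k_2) = 0xE32B
s_4 = Round(s_3, k_3) = 0xB70E
s_5 = Round(s_4, k_4) = 0x08E6
s_6 = Round(s_5, k_5) = 0xCA7F
s_7 = Round(s_6, k_6) = 0x8931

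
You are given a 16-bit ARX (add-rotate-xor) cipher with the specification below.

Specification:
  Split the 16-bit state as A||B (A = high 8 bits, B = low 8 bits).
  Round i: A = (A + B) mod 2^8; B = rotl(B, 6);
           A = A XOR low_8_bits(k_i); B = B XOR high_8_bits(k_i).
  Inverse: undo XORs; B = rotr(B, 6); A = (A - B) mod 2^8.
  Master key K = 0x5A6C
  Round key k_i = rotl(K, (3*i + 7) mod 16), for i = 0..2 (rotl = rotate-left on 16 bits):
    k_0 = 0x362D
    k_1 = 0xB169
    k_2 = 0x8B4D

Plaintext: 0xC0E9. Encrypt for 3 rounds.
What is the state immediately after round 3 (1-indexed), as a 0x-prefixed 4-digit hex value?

0x1623

s_0 = plaintext = 0xC0E9
s_1 = Round(s_0, k_0) = 0x844C
s_2 = Round(s_1, k_1) = 0xB9A2
s_3 = Round(s_2, k_2) = 0x1623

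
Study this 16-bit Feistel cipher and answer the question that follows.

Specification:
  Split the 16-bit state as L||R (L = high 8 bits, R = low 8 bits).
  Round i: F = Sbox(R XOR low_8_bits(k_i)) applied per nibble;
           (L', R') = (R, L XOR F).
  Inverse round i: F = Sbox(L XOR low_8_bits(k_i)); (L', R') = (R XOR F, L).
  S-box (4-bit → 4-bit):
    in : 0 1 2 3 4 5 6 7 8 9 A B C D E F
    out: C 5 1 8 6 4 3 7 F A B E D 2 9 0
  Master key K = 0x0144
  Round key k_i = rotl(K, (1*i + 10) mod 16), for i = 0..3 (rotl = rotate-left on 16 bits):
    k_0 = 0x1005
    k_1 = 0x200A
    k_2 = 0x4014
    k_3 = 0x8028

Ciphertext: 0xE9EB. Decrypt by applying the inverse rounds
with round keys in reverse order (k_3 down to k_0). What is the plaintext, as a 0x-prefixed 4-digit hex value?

s_0 = ciphertext = 0xE9EB
s_1 = InvRound(s_0, k_3) = 0x3EE9
s_2 = InvRound(s_1, k_2) = 0xF23E
s_3 = InvRound(s_2, k_1) = 0x31F2
s_4 = InvRound(s_3, k_0) = 0x7431

0x7431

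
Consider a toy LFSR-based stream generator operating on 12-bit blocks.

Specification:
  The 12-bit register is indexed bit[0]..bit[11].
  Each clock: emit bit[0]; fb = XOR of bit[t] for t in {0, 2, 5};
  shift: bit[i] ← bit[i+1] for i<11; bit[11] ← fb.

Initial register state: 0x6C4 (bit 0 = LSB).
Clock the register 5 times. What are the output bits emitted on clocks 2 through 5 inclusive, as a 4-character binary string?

reg_0 = 0x6C4
clock 1: out=0, reg = 0xB62
clock 2: out=0, reg = 0xDB1
clock 3: out=1, reg = 0x6D8
clock 4: out=0, reg = 0x36C
clock 5: out=0, reg = 0x1B6

0100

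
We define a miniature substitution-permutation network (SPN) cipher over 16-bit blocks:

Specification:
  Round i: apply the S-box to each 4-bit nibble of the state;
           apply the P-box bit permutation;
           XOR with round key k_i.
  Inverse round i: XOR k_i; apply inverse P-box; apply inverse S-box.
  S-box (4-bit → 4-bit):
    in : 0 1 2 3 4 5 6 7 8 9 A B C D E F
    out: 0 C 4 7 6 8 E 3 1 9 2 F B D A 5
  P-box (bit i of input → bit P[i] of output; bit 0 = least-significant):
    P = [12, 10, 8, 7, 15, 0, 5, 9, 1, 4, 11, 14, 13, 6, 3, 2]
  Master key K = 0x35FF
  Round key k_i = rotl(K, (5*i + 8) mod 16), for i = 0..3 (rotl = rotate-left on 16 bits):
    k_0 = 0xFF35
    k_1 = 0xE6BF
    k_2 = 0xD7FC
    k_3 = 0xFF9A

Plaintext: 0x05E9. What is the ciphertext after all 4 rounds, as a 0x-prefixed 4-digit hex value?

0xB01A

s_0 = plaintext = 0x05E9
s_1 = Round(s_0, k_0) = 0xADB4
s_2 = Round(s_1, k_1) = 0x29DC
s_3 = Round(s_2, k_2) = 0x0156
s_4 = Round(s_3, k_3) = 0xB01A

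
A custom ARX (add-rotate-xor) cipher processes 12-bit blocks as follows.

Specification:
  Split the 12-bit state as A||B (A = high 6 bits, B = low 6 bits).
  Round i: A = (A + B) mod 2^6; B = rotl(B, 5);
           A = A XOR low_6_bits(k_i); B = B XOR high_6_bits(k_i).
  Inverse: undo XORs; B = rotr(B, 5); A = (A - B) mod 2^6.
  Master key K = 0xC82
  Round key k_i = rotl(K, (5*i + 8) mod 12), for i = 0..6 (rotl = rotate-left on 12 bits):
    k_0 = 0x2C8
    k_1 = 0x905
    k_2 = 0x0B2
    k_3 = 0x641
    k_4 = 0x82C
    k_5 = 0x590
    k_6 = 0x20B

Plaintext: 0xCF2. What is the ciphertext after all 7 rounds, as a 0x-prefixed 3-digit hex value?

s_0 = plaintext = 0xCF2
s_1 = Round(s_0, k_0) = 0xB52
s_2 = Round(s_1, k_1) = 0xEAD
s_3 = Round(s_2, k_2) = 0x574
s_4 = Round(s_3, k_3) = 0x203
s_5 = Round(s_4, k_4) = 0x9C1
s_6 = Round(s_5, k_5) = 0xE36
s_7 = Round(s_6, k_6) = 0x953

0x953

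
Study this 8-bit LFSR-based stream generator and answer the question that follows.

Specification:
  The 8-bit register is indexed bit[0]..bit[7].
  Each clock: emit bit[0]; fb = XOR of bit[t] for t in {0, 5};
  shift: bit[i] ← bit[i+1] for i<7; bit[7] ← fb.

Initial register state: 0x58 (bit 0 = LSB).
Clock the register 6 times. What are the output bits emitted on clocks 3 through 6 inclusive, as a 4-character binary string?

reg_0 = 0x58
clock 1: out=0, reg = 0x2C
clock 2: out=0, reg = 0x96
clock 3: out=0, reg = 0x4B
clock 4: out=1, reg = 0xA5
clock 5: out=1, reg = 0x52
clock 6: out=0, reg = 0x29

0110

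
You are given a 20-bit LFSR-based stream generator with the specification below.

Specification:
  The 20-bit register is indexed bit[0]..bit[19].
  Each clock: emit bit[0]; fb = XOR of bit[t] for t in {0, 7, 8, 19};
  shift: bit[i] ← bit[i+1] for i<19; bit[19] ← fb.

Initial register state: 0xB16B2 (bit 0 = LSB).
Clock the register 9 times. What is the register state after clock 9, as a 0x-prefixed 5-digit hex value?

reg_0 = 0xB16B2
clock 1: out=0, reg = 0x58B59
clock 2: out=1, reg = 0x2C5AC
clock 3: out=0, reg = 0x162D6
clock 4: out=0, reg = 0x8B16B
clock 5: out=1, reg = 0xC58B5
clock 6: out=1, reg = 0xE2C5A
clock 7: out=0, reg = 0xF162D
clock 8: out=1, reg = 0x78B16
clock 9: out=0, reg = 0xBC58B

0xBC58B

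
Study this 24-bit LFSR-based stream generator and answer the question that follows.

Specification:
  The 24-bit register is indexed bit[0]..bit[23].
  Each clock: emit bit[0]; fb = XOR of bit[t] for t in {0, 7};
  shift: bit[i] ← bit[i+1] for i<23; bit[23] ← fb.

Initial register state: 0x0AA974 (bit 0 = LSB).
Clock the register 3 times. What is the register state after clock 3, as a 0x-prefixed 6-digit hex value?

0xC1552E

reg_0 = 0x0AA974
clock 1: out=0, reg = 0x0554BA
clock 2: out=0, reg = 0x82AA5D
clock 3: out=1, reg = 0xC1552E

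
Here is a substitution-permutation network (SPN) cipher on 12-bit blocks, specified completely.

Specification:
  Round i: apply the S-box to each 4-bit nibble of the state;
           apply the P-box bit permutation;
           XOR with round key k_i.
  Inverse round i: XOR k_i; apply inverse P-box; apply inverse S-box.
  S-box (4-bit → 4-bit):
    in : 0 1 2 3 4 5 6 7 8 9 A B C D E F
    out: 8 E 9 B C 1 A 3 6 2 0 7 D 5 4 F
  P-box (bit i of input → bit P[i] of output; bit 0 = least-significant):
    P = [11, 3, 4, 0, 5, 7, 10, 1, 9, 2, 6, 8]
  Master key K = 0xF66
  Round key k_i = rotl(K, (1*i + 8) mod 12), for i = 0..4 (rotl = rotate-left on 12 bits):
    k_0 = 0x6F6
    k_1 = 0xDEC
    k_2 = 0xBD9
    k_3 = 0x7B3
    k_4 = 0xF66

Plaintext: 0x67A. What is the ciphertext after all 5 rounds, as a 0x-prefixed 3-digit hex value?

0xF4A

s_0 = plaintext = 0x67A
s_1 = Round(s_0, k_0) = 0x752
s_2 = Round(s_1, k_1) = 0x7C9
s_3 = Round(s_2, k_2) = 0xDF7
s_4 = Round(s_3, k_3) = 0x959
s_5 = Round(s_4, k_4) = 0xF4A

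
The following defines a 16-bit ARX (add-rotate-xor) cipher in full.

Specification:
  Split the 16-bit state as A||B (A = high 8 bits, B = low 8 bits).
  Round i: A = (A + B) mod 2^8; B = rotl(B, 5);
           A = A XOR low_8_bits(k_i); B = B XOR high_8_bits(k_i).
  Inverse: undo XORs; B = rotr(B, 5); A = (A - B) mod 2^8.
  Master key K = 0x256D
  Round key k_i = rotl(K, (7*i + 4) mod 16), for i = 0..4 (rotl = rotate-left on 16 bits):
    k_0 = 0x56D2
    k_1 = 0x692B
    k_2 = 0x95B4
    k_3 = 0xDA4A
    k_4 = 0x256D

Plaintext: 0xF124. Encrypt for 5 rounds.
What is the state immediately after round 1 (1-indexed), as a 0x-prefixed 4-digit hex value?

0xC7D2

s_0 = plaintext = 0xF124
s_1 = Round(s_0, k_0) = 0xC7D2
s_2 = Round(s_1, k_1) = 0xB233
s_3 = Round(s_2, k_2) = 0x51F3
s_4 = Round(s_3, k_3) = 0x0EA4
s_5 = Round(s_4, k_4) = 0xDFB1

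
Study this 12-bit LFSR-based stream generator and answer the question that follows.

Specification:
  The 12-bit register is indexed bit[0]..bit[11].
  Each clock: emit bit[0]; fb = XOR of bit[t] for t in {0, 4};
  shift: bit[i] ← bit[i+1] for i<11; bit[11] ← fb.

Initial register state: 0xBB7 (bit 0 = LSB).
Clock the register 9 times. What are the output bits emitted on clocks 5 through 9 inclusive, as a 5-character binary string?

reg_0 = 0xBB7
clock 1: out=1, reg = 0x5DB
clock 2: out=1, reg = 0x2ED
clock 3: out=1, reg = 0x976
clock 4: out=0, reg = 0xCBB
clock 5: out=1, reg = 0x65D
clock 6: out=1, reg = 0x32E
clock 7: out=0, reg = 0x197
clock 8: out=1, reg = 0x0CB
clock 9: out=1, reg = 0x865

11011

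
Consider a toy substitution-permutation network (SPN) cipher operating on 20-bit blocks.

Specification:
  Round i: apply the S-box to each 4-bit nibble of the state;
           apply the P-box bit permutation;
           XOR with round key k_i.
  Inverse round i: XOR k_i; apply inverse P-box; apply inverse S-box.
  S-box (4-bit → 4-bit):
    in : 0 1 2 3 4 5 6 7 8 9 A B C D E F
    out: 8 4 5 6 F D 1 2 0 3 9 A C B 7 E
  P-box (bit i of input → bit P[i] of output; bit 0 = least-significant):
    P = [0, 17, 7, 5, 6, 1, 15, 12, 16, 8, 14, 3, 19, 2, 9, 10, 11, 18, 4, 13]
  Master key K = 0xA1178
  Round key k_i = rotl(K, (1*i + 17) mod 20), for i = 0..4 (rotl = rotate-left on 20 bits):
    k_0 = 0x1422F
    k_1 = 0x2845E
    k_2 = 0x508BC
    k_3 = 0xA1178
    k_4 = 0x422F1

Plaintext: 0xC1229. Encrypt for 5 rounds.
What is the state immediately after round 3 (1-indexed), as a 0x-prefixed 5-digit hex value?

0x5981D

s_0 = plaintext = 0xC1229
s_1 = Round(s_0, k_0) = 0x2A07E
s_2 = Round(s_1, k_1) = 0x888C5
s_3 = Round(s_2, k_2) = 0x5981D
s_4 = Round(s_3, k_3) = 0x0B94D
s_5 = Round(s_4, k_4) = 0x79796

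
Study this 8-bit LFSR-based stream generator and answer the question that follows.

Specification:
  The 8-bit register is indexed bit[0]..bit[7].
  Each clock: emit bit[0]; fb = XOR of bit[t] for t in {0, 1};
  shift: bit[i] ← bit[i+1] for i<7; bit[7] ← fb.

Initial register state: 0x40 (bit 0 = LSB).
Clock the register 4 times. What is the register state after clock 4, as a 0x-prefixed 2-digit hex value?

reg_0 = 0x40
clock 1: out=0, reg = 0x20
clock 2: out=0, reg = 0x10
clock 3: out=0, reg = 0x08
clock 4: out=0, reg = 0x04

0x04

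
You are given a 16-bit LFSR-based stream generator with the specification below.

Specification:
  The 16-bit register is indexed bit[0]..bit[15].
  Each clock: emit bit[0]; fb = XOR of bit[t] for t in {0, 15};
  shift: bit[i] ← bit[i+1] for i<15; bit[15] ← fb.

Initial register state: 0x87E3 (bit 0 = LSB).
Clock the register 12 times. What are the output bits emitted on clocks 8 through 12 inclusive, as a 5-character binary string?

reg_0 = 0x87E3
clock 1: out=1, reg = 0x43F1
clock 2: out=1, reg = 0xA1F8
clock 3: out=0, reg = 0xD0FC
clock 4: out=0, reg = 0xE87E
clock 5: out=0, reg = 0xF43F
clock 6: out=1, reg = 0x7A1F
clock 7: out=1, reg = 0xBD0F
clock 8: out=1, reg = 0x5E87
clock 9: out=1, reg = 0xAF43
clock 10: out=1, reg = 0x57A1
clock 11: out=1, reg = 0xABD0
clock 12: out=0, reg = 0xD5E8

11110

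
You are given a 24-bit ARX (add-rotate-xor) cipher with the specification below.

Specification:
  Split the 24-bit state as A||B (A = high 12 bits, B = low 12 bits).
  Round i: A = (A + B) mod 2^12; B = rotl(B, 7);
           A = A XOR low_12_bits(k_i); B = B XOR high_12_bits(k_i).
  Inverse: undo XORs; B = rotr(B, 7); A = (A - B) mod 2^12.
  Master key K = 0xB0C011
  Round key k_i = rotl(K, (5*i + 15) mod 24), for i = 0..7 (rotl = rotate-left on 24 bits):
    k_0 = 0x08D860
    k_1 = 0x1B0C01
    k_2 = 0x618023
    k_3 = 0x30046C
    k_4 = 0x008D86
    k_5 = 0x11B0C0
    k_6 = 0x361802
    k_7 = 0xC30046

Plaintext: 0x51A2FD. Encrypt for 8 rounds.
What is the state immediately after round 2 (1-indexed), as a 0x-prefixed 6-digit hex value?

0x290CC0

s_0 = plaintext = 0x51A2FD
s_1 = Round(s_0, k_0) = 0x077E1A
s_2 = Round(s_1, k_1) = 0x290CC0
s_3 = Round(s_2, k_2) = 0xF7367E
s_4 = Round(s_3, k_3) = 0x19DC33
s_5 = Round(s_4, k_4) = 0x0569E9
s_6 = Round(s_5, k_5) = 0xAFF5D4
s_7 = Round(s_6, k_6) = 0x8D194F
s_8 = Round(s_7, k_7) = 0x266BFA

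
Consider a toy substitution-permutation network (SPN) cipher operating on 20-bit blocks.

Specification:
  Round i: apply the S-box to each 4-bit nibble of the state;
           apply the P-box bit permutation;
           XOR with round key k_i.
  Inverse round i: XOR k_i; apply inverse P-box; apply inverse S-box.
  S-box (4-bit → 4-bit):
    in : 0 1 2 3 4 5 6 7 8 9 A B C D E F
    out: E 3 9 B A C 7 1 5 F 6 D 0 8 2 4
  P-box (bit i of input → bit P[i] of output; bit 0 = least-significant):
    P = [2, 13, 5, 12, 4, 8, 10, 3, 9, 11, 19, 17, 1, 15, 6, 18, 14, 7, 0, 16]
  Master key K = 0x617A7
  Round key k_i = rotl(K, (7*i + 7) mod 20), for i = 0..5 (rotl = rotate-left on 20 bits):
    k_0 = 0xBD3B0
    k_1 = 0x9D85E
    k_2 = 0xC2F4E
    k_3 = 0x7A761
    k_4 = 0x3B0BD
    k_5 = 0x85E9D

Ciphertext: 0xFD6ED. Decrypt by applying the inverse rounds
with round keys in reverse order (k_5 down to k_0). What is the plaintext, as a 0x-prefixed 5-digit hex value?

s_0 = ciphertext = 0xFD6ED
s_1 = InvRound(s_0, k_5) = 0xD047F
s_2 = InvRound(s_1, k_4) = 0xE95F4
s_3 = InvRound(s_2, k_3) = 0x0C873
s_4 = InvRound(s_3, k_2) = 0x84896
s_5 = InvRound(s_4, k_1) = 0x4ACDD
s_6 = InvRound(s_5, k_0) = 0xB5909

0xB5909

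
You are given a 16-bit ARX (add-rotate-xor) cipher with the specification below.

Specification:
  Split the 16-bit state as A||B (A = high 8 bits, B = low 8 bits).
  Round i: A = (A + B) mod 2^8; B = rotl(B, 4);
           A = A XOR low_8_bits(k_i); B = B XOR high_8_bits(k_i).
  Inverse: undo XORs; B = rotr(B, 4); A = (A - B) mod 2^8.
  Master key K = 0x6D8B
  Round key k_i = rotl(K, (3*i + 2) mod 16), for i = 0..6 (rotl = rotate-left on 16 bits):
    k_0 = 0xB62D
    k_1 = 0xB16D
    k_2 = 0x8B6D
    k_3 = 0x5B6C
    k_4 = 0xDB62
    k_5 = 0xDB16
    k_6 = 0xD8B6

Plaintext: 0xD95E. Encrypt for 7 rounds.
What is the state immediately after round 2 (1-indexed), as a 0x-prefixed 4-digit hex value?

s_0 = plaintext = 0xD95E
s_1 = Round(s_0, k_0) = 0x1A53
s_2 = Round(s_1, k_1) = 0x0084
s_3 = Round(s_2, k_2) = 0xE9C3
s_4 = Round(s_3, k_3) = 0xC067
s_5 = Round(s_4, k_4) = 0x45AD
s_6 = Round(s_5, k_5) = 0xE401
s_7 = Round(s_6, k_6) = 0x53C8

0x0084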